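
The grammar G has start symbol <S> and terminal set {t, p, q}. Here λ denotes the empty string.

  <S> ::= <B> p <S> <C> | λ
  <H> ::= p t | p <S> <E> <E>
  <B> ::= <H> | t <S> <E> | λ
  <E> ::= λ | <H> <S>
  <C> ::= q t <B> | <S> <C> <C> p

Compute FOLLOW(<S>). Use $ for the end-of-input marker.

FIRST(<H>) = {p}
FIRST(<B>) = {λ, p, t}  (via <H>)
FIRST(<E>) = {λ, p}  (via <H> <S>)
FIRST(<S>) = {λ, p, t}  (via <B> p <S> <C>)
FIRST(<C>) = {p, q, t}  (via <S> <C> <C> p)
FOLLOW(<S>) includes $ since <S> is the start symbol.
FOLLOW(<S>): in <S>::=<B> p <S> <C>, <S> is followed by <C> with FIRST {p, q, t}; in <H>::=p <S> <E> <E>, <S> is followed by <E> <E> with FIRST {λ, p}; in <H>::=p <S> <E> <E>, the suffix after <S> is nullable, so FOLLOW(<S>) ⊇ FOLLOW(<H>) = {$, p, q, t}; in <B>::=t <S> <E>, <S> is followed by <E> with FIRST {λ, p}; in <B>::=t <S> <E>, the suffix after <S> is nullable, so FOLLOW(<S>) ⊇ FOLLOW(<B>) = {$, p, q, t}; in <E>::=<H> <S>, the suffix after <S> is empty, so FOLLOW(<S>) ⊇ FOLLOW(<E>) = {$, p, q, t}; in <C>::=<S> <C> <C> p, <S> is followed by <C> <C> p with FIRST {p, q, t}. Thus FOLLOW(<S>) = {$, p, q, t}.
FOLLOW(<C>): in <S>::=<B> p <S> <C>, the suffix after <C> is empty, so FOLLOW(<C>) ⊇ FOLLOW(<S>) = {$, p, q, t}; in <C>::=<S> <C> <C> p (occurrence 1), <C> is followed by <C> p with FIRST {p, q, t}; in <C>::=<S> <C> <C> p (occurrence 2), <C> is followed by p with FIRST {p}. Thus FOLLOW(<C>) = {$, p, q, t}.
FOLLOW(<B>): in <S>::=<B> p <S> <C>, <B> is followed by p <S> <C> with FIRST {p}; in <C>::=q t <B>, the suffix after <B> is empty, so FOLLOW(<B>) ⊇ FOLLOW(<C>) = {$, p, q, t}. Thus FOLLOW(<B>) = {$, p, q, t}.
FOLLOW(<H>): in <B>::=<H>, the suffix after <H> is empty, so FOLLOW(<H>) ⊇ FOLLOW(<B>) = {$, p, q, t}; in <E>::=<H> <S>, <H> is followed by <S> with FIRST {λ, p, t}; in <E>::=<H> <S>, the suffix after <H> is nullable, so FOLLOW(<H>) ⊇ FOLLOW(<E>) = {$, p, q, t}. Thus FOLLOW(<H>) = {$, p, q, t}.
FOLLOW(<E>): in <H>::=p <S> <E> <E> (occurrence 1), <E> is followed by <E> with FIRST {λ, p}; in <H>::=p <S> <E> <E> (occurrence 1), the suffix after <E> is nullable, so FOLLOW(<E>) ⊇ FOLLOW(<H>) = {$, p, q, t}; in <H>::=p <S> <E> <E> (occurrence 2), the suffix after <E> is empty, so FOLLOW(<E>) ⊇ FOLLOW(<H>) = {$, p, q, t}; in <B>::=t <S> <E>, the suffix after <E> is empty, so FOLLOW(<E>) ⊇ FOLLOW(<B>) = {$, p, q, t}. Thus FOLLOW(<E>) = {$, p, q, t}.

{$, p, q, t}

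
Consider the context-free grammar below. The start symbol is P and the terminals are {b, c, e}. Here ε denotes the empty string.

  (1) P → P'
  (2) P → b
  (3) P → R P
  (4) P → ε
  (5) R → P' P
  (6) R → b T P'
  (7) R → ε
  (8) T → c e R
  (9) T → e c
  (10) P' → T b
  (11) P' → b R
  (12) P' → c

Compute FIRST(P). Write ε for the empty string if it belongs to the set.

FIRST(T) = {c, e}
FIRST(P') = {b, c, e}  (via T b)
FIRST(R) = {ε, b, c, e}  (via P' P)
FIRST(P) = {ε, b, c, e}  (via P', R P)

{ε, b, c, e}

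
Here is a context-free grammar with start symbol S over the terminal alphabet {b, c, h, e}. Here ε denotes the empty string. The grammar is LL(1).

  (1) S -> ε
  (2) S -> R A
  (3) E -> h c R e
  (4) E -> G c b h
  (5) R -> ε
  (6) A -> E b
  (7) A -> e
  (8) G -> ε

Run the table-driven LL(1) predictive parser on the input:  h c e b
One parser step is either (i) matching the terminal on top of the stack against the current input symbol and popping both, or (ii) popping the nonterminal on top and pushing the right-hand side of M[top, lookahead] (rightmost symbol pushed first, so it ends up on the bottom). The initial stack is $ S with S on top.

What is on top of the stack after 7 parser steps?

e

     Stack        Input      Action
  1  $ S          h c e b $  expand S -> R A
  2  $ A R        h c e b $  expand R -> ε
  3  $ A          h c e b $  expand A -> E b
  4  $ b E        h c e b $  expand E -> h c R e
  5  $ b e R c h  h c e b $  match h
  6  $ b e R c    c e b $    match c
  7  $ b e R      e b $      expand R -> ε
Stack after step 7: $ b e (top = e).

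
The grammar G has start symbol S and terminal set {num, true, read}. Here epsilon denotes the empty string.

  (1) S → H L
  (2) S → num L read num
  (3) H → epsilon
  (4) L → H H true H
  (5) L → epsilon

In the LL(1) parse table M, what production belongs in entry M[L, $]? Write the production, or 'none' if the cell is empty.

L → epsilon

FIRST(H) = {epsilon}
FIRST(L) = {epsilon, true}  (via H H true H)
FIRST(S) = {epsilon, num, true}  (via H L)
FOLLOW(S) includes $ since S is the start symbol.
FOLLOW(S): S appears on no right-hand side. Thus FOLLOW(S) = {$}.
FOLLOW(L): in S→H L, the suffix after L is empty, so FOLLOW(L) ⊇ FOLLOW(S) = {$}; in S→num L read num, L is followed by read num with FIRST {read}. Thus FOLLOW(L) = {$, read}.
For L → H H true H: FIRST(H H true H) = {true}, so it goes in M[L, t] for t ∈ {true}.
For L → epsilon: FIRST(epsilon) = {epsilon}, so it goes in M[L, t] for t ∈ {}; since epsilon ∈ FIRST, also for every t ∈ FOLLOW(L) = {$, read}.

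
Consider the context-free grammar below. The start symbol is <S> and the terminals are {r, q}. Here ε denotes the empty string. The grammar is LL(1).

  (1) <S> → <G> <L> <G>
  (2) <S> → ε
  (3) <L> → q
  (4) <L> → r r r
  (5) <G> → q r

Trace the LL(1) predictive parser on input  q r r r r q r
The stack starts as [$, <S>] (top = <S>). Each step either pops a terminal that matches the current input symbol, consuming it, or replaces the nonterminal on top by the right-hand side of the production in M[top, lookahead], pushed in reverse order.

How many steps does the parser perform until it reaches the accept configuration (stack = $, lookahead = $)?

11

step 1: stack=$ <S>  input=q r r r r q r $  — expand <S> → <G> <L> <G>
step 2: stack=$ <G> <L> <G>  input=q r r r r q r $  — expand <G> → q r
step 3: stack=$ <G> <L> r q  input=q r r r r q r $  — match q
step 4: stack=$ <G> <L> r  input=r r r r q r $  — match r
step 5: stack=$ <G> <L>  input=r r r q r $  — expand <L> → r r r
step 6: stack=$ <G> r r r  input=r r r q r $  — match r
step 7: stack=$ <G> r r  input=r r q r $  — match r
step 8: stack=$ <G> r  input=r q r $  — match r
step 9: stack=$ <G>  input=q r $  — expand <G> → q r
step 10: stack=$ r q  input=q r $  — match q
step 11: stack=$ r  input=r $  — match r
Accept reached after 11 steps.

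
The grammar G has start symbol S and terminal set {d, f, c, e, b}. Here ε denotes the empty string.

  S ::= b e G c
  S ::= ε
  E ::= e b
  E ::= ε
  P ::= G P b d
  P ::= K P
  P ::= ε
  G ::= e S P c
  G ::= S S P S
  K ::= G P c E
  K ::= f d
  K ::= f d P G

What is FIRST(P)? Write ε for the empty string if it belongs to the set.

{ε, b, c, e, f}

FIRST(S) = {ε, b}
FIRST(E) = {ε, e}
FIRST(P) = {ε, b, c, e, f}  (via G P b d, K P)
FIRST(G) = {ε, b, c, e, f}  (via S S P S)
FIRST(K) = {b, c, e, f}  (via G P c E)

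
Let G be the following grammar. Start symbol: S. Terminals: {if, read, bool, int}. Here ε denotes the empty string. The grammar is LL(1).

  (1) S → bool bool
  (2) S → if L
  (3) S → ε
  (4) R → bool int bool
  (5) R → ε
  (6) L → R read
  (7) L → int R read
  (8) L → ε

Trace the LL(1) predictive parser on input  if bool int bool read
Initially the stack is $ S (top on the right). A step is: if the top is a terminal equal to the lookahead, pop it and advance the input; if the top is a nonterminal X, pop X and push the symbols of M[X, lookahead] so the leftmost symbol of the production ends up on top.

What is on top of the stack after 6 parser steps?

bool

step 1: stack=$ S  input=if bool int bool read $  — expand S → if L
step 2: stack=$ L if  input=if bool int bool read $  — match if
step 3: stack=$ L  input=bool int bool read $  — expand L → R read
step 4: stack=$ read R  input=bool int bool read $  — expand R → bool int bool
step 5: stack=$ read bool int bool  input=bool int bool read $  — match bool
step 6: stack=$ read bool int  input=int bool read $  — match int
Stack after step 6: $ read bool (top = bool).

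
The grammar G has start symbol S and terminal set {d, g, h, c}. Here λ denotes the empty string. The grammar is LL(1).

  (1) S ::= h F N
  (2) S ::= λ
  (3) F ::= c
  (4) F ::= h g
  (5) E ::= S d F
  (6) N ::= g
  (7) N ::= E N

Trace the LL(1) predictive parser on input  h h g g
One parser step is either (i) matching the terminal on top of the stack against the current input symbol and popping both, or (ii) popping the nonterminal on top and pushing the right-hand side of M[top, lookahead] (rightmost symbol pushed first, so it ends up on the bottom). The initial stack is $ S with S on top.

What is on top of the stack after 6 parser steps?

     Stack    Input      Action
  1  $ S      h h g g $  expand S ::= h F N
  2  $ N F h  h h g g $  match h
  3  $ N F    h g g $    expand F ::= h g
  4  $ N g h  h g g $    match h
  5  $ N g    g g $      match g
  6  $ N      g $        expand N ::= g
Stack after step 6: $ g (top = g).

g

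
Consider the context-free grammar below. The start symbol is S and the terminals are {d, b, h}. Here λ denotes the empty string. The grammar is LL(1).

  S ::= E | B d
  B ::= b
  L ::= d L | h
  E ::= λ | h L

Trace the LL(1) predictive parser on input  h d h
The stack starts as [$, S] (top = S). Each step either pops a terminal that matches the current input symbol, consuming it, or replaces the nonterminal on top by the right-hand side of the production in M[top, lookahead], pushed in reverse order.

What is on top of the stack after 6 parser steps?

h

step 1: stack=$ S  input=h d h $  — expand S ::= E
step 2: stack=$ E  input=h d h $  — expand E ::= h L
step 3: stack=$ L h  input=h d h $  — match h
step 4: stack=$ L  input=d h $  — expand L ::= d L
step 5: stack=$ L d  input=d h $  — match d
step 6: stack=$ L  input=h $  — expand L ::= h
Stack after step 6: $ h (top = h).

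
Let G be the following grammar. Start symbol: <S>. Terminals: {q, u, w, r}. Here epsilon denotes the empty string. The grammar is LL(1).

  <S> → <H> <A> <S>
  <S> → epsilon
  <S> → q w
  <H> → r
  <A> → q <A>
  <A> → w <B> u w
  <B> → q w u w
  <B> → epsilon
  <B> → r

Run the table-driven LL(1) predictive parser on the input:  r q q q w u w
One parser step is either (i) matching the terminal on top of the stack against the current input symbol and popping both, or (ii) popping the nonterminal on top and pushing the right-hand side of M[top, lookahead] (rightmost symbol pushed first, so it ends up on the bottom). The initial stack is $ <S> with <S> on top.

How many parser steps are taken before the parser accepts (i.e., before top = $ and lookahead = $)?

step 1: stack=$ <S>  input=r q q q w u w $  — expand <S> → <H> <A> <S>
step 2: stack=$ <S> <A> <H>  input=r q q q w u w $  — expand <H> → r
step 3: stack=$ <S> <A> r  input=r q q q w u w $  — match r
step 4: stack=$ <S> <A>  input=q q q w u w $  — expand <A> → q <A>
step 5: stack=$ <S> <A> q  input=q q q w u w $  — match q
step 6: stack=$ <S> <A>  input=q q w u w $  — expand <A> → q <A>
step 7: stack=$ <S> <A> q  input=q q w u w $  — match q
step 8: stack=$ <S> <A>  input=q w u w $  — expand <A> → q <A>
step 9: stack=$ <S> <A> q  input=q w u w $  — match q
step 10: stack=$ <S> <A>  input=w u w $  — expand <A> → w <B> u w
step 11: stack=$ <S> w u <B> w  input=w u w $  — match w
step 12: stack=$ <S> w u <B>  input=u w $  — expand <B> → epsilon
step 13: stack=$ <S> w u  input=u w $  — match u
step 14: stack=$ <S> w  input=w $  — match w
step 15: stack=$ <S>  input=$  — expand <S> → epsilon
Accept reached after 15 steps.

15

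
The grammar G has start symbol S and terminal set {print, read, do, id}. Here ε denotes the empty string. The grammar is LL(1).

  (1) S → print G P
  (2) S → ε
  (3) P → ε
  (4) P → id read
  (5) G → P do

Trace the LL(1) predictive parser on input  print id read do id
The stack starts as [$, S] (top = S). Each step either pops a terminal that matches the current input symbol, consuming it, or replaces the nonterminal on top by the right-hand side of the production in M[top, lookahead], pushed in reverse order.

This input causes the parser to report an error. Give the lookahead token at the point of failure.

$

      Stack           Input                  Action
   1  $ S             print id read do id $  expand S → print G P
   2  $ P G print     print id read do id $  match print
   3  $ P G           id read do id $        expand G → P do
   4  $ P do P        id read do id $        expand P → id read
   5  $ P do read id  id read do id $        match id
   6  $ P do read     read do id $           match read
   7  $ P do          do id $                match do
   8  $ P             id $                   expand P → id read
   9  $ read id       id $                   match id
  10  $ read          $                      error: top is terminal read but lookahead is $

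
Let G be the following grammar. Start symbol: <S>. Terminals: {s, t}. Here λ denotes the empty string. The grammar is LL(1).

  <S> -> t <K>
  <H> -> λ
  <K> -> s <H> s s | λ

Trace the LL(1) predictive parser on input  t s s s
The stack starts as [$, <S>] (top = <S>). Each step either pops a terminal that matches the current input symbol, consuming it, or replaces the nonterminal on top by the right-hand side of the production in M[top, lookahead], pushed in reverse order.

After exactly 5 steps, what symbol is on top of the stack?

s

step 1: stack=$ <S>  input=t s s s $  — expand <S> -> t <K>
step 2: stack=$ <K> t  input=t s s s $  — match t
step 3: stack=$ <K>  input=s s s $  — expand <K> -> s <H> s s
step 4: stack=$ s s <H> s  input=s s s $  — match s
step 5: stack=$ s s <H>  input=s s $  — expand <H> -> λ
Stack after step 5: $ s s (top = s).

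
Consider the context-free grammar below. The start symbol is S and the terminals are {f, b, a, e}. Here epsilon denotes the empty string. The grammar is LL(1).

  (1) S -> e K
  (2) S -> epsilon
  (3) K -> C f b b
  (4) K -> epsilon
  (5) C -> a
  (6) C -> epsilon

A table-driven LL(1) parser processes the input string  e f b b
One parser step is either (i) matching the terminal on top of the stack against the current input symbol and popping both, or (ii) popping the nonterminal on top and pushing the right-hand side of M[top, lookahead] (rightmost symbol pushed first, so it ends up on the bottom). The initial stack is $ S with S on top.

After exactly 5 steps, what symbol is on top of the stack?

b

     Stack      Input      Action
  1  $ S        e f b b $  expand S -> e K
  2  $ K e      e f b b $  match e
  3  $ K        f b b $    expand K -> C f b b
  4  $ b b f C  f b b $    expand C -> epsilon
  5  $ b b f    f b b $    match f
Stack after step 5: $ b b (top = b).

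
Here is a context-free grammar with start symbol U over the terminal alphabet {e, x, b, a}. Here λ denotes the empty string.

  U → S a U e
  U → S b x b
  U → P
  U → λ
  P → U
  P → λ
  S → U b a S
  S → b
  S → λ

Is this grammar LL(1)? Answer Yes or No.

FIRST(U) = {λ, a, b}
FIRST(P) = {λ, a, b}
FIRST(S) = {λ, a, b}
FOLLOW(U) = {$, b, e}
FOLLOW(P) = {$, b, e}
FOLLOW(S) = {a, b}
Cell M[P, $] receives both P → U and P → λ — the grammar is not LL(1).

No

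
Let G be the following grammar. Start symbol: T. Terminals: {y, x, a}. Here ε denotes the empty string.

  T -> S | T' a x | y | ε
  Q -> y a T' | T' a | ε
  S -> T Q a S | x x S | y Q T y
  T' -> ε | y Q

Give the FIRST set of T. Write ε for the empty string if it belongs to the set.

FIRST(T'): from T'->ε we get {ε}; from T'->y Q we get {y}. So FIRST(T') = {ε, y}.
FIRST(Q): from Q->y a T' we get {y}; from Q->T' a we get {a, y}; from Q->ε we get {ε}. So FIRST(Q) = {ε, a, y}.
FIRST(T): from T->S we get {a, x, y}; from T->T' a x we get {a, y}; from T->y we get {y}; from T->ε we get {ε}. So FIRST(T) = {ε, a, x, y}.
FIRST(S): from S->T Q a S we get {a, x, y}; from S->x x S we get {x}; from S->y Q T y we get {y}. So FIRST(S) = {a, x, y}.

{ε, a, x, y}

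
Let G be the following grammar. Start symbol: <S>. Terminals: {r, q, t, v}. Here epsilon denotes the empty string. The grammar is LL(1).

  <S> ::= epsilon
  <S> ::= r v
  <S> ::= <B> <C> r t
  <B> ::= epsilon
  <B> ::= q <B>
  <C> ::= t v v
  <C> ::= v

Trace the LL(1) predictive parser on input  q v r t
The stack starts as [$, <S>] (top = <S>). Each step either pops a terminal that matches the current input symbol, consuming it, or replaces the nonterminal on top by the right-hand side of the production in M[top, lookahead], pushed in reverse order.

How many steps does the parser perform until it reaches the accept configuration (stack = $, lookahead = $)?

8

     Stack            Input      Action
  1  $ <S>            q v r t $  expand <S> ::= <B> <C> r t
  2  $ t r <C> <B>    q v r t $  expand <B> ::= q <B>
  3  $ t r <C> <B> q  q v r t $  match q
  4  $ t r <C> <B>    v r t $    expand <B> ::= epsilon
  5  $ t r <C>        v r t $    expand <C> ::= v
  6  $ t r v          v r t $    match v
  7  $ t r            r t $      match r
  8  $ t              t $        match t
Accept reached after 8 steps.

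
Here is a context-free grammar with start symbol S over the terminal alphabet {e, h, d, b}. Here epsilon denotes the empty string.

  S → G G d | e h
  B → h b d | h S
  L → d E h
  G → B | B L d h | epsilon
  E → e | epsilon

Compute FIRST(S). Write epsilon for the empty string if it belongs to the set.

FIRST(B) = {h}
FIRST(L) = {d}
FIRST(E) = {epsilon, e}
FIRST(G) = {epsilon, h}  (via B, B L d h)
FIRST(S) = {d, e, h}  (via G G d)

{d, e, h}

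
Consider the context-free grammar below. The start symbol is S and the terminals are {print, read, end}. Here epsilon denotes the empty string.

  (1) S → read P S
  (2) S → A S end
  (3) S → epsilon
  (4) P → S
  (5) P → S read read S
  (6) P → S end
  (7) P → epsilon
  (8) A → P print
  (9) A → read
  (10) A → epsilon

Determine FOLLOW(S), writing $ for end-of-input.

FIRST(S) = {epsilon, end, print, read}  (via A S end)
FIRST(P) = {epsilon, end, print, read}  (via S, S read read S, S end)
FIRST(A) = {epsilon, end, print, read}  (via P print)
FOLLOW(S) includes $ since S is the start symbol.
FOLLOW(A): in S→A S end, A is followed by S end with FIRST {end, print, read}. Thus FOLLOW(A) = {end, print, read}.
FOLLOW(S): in S→read P S, the suffix after S is empty (adds nothing new); in S→A S end, S is followed by end with FIRST {end}; in P→S, the suffix after S is empty, so FOLLOW(S) ⊇ FOLLOW(P) = {$, end, print, read}; in P→S read read S (occurrence 1), S is followed by read read S with FIRST {read}; in P→S read read S (occurrence 2), the suffix after S is empty, so FOLLOW(S) ⊇ FOLLOW(P) = {$, end, print, read}; in P→S end, S is followed by end with FIRST {end}. Thus FOLLOW(S) = {$, end, print, read}.
FOLLOW(P): in S→read P S, P is followed by S with FIRST {epsilon, end, print, read}; in S→read P S, the suffix after P is nullable, so FOLLOW(P) ⊇ FOLLOW(S) = {$, end, print, read}; in A→P print, P is followed by print with FIRST {print}. Thus FOLLOW(P) = {$, end, print, read}.

{$, end, print, read}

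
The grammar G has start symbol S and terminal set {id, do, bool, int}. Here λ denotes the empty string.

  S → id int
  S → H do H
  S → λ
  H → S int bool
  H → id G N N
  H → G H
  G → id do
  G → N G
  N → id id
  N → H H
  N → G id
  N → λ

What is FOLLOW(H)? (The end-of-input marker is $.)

FIRST(S) = {λ, id, int}  (via H do H)
FIRST(H) = {id, int}  (via S int bool, G H)
FIRST(G) = {id, int}  (via N G)
FIRST(N) = {λ, id, int}  (via H H, G id)
FOLLOW(S) includes $ since S is the start symbol.
FOLLOW(S): in H→S int bool, S is followed by int bool with FIRST {int}. Thus FOLLOW(S) = {$, int}.
FOLLOW(H): in S→H do H (occurrence 1), H is followed by do H with FIRST {do}; in S→H do H (occurrence 2), the suffix after H is empty, so FOLLOW(H) ⊇ FOLLOW(S) = {$, int}; in H→G H, the suffix after H is empty (adds nothing new); in N→H H (occurrence 1), H is followed by H with FIRST {id, int}; in N→H H (occurrence 2), the suffix after H is empty, so FOLLOW(H) ⊇ FOLLOW(N) = {$, do, id, int}. Thus FOLLOW(H) = {$, do, id, int}.
FOLLOW(G): in H→id G N N, G is followed by N N with FIRST {λ, id, int}; in H→id G N N, the suffix after G is nullable, so FOLLOW(G) ⊇ FOLLOW(H) = {$, do, id, int}; in H→G H, G is followed by H with FIRST {id, int}; in G→N G, the suffix after G is empty (adds nothing new); in N→G id, G is followed by id with FIRST {id}. Thus FOLLOW(G) = {$, do, id, int}.
FOLLOW(N): in H→id G N N (occurrence 1), N is followed by N with FIRST {λ, id, int}; in H→id G N N (occurrence 1), the suffix after N is nullable, so FOLLOW(N) ⊇ FOLLOW(H) = {$, do, id, int}; in H→id G N N (occurrence 2), the suffix after N is empty, so FOLLOW(N) ⊇ FOLLOW(H) = {$, do, id, int}; in G→N G, N is followed by G with FIRST {id, int}. Thus FOLLOW(N) = {$, do, id, int}.

{$, do, id, int}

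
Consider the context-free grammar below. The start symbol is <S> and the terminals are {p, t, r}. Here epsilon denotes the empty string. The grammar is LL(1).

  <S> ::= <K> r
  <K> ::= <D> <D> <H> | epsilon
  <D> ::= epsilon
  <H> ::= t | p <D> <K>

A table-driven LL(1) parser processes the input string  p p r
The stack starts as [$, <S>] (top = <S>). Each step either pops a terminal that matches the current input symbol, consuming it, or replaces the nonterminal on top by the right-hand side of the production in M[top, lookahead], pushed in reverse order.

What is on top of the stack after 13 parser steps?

step 1: stack=$ <S>  input=p p r $  — expand <S> ::= <K> r
step 2: stack=$ r <K>  input=p p r $  — expand <K> ::= <D> <D> <H>
step 3: stack=$ r <H> <D> <D>  input=p p r $  — expand <D> ::= epsilon
step 4: stack=$ r <H> <D>  input=p p r $  — expand <D> ::= epsilon
step 5: stack=$ r <H>  input=p p r $  — expand <H> ::= p <D> <K>
step 6: stack=$ r <K> <D> p  input=p p r $  — match p
step 7: stack=$ r <K> <D>  input=p r $  — expand <D> ::= epsilon
step 8: stack=$ r <K>  input=p r $  — expand <K> ::= <D> <D> <H>
step 9: stack=$ r <H> <D> <D>  input=p r $  — expand <D> ::= epsilon
step 10: stack=$ r <H> <D>  input=p r $  — expand <D> ::= epsilon
step 11: stack=$ r <H>  input=p r $  — expand <H> ::= p <D> <K>
step 12: stack=$ r <K> <D> p  input=p r $  — match p
step 13: stack=$ r <K> <D>  input=r $  — expand <D> ::= epsilon
Stack after step 13: $ r <K> (top = <K>).

<K>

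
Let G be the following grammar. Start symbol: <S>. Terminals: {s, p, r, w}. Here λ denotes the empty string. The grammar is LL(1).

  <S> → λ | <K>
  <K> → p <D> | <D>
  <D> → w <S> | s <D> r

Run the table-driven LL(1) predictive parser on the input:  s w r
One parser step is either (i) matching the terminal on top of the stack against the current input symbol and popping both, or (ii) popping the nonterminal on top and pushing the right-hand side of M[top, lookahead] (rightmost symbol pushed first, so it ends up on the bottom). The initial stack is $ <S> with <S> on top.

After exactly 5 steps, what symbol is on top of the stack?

     Stack      Input    Action
  1  $ <S>      s w r $  expand <S> → <K>
  2  $ <K>      s w r $  expand <K> → <D>
  3  $ <D>      s w r $  expand <D> → s <D> r
  4  $ r <D> s  s w r $  match s
  5  $ r <D>    w r $    expand <D> → w <S>
Stack after step 5: $ r <S> w (top = w).

w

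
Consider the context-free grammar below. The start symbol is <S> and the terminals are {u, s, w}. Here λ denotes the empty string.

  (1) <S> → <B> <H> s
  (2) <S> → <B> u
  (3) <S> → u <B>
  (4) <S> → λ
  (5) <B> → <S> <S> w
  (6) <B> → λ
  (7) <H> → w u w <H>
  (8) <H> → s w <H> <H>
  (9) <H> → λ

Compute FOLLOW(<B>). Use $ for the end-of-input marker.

{$, s, u, w}

FIRST(<H>) = {λ, s, w}
FIRST(<S>) = {λ, s, u, w}  (via <B> <H> s, <B> u)
FIRST(<B>) = {λ, s, u, w}  (via <S> <S> w)
FOLLOW(<S>) includes $ since <S> is the start symbol.
FOLLOW(<S>): in <B>→<S> <S> w (occurrence 1), <S> is followed by <S> w with FIRST {s, u, w}; in <B>→<S> <S> w (occurrence 2), <S> is followed by w with FIRST {w}. Thus FOLLOW(<S>) = {$, s, u, w}.
FOLLOW(<B>): in <S>→<B> <H> s, <B> is followed by <H> s with FIRST {s, w}; in <S>→<B> u, <B> is followed by u with FIRST {u}; in <S>→u <B>, the suffix after <B> is empty, so FOLLOW(<B>) ⊇ FOLLOW(<S>) = {$, s, u, w}. Thus FOLLOW(<B>) = {$, s, u, w}.
FOLLOW(<H>): in <S>→<B> <H> s, <H> is followed by s with FIRST {s}; in <H>→w u w <H>, the suffix after <H> is empty (adds nothing new); in <H>→s w <H> <H> (occurrence 1), <H> is followed by <H> with FIRST {λ, s, w}; in <H>→s w <H> <H> (occurrence 1), the suffix after <H> is nullable (adds nothing new); in <H>→s w <H> <H> (occurrence 2), the suffix after <H> is empty (adds nothing new). Thus FOLLOW(<H>) = {s, w}.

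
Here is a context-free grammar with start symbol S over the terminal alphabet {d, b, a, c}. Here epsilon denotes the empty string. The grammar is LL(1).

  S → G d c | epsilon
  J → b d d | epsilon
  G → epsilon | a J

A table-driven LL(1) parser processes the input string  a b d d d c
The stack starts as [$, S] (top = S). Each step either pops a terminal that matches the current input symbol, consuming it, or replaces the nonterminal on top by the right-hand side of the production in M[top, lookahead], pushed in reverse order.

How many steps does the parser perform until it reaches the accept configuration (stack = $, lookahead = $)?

     Stack        Input          Action
  1  $ S          a b d d d c $  expand S → G d c
  2  $ c d G      a b d d d c $  expand G → a J
  3  $ c d J a    a b d d d c $  match a
  4  $ c d J      b d d d c $    expand J → b d d
  5  $ c d d d b  b d d d c $    match b
  6  $ c d d d    d d d c $      match d
  7  $ c d d      d d c $        match d
  8  $ c d        d c $          match d
  9  $ c          c $            match c
Accept reached after 9 steps.

9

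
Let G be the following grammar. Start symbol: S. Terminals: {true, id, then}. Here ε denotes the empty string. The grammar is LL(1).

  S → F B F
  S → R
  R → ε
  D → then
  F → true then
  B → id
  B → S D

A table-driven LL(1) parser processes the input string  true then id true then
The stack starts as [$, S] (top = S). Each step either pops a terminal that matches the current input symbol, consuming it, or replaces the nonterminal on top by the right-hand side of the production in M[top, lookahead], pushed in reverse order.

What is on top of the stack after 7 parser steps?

true

     Stack            Input                     Action
  1  $ S              true then id true then $  expand S → F B F
  2  $ F B F          true then id true then $  expand F → true then
  3  $ F B then true  true then id true then $  match true
  4  $ F B then       then id true then $       match then
  5  $ F B            id true then $            expand B → id
  6  $ F id           id true then $            match id
  7  $ F              true then $               expand F → true then
Stack after step 7: $ then true (top = true).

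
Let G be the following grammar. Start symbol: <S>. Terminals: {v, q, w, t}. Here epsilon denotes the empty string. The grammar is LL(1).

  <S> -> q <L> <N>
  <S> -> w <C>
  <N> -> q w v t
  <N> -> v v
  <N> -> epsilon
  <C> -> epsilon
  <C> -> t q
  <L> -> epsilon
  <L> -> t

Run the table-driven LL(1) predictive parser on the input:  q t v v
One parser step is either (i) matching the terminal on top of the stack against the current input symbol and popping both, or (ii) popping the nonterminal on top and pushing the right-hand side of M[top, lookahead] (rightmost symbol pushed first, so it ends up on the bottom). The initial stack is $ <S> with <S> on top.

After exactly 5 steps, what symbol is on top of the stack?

v

     Stack        Input      Action
  1  $ <S>        q t v v $  expand <S> -> q <L> <N>
  2  $ <N> <L> q  q t v v $  match q
  3  $ <N> <L>    t v v $    expand <L> -> t
  4  $ <N> t      t v v $    match t
  5  $ <N>        v v $      expand <N> -> v v
Stack after step 5: $ v v (top = v).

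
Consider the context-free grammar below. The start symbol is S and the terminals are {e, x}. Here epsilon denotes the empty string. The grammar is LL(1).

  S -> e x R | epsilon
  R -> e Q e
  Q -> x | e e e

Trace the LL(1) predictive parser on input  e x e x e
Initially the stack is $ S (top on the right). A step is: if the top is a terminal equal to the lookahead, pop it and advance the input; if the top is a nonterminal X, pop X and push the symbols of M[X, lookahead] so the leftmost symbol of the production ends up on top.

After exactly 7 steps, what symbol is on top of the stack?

e

     Stack    Input        Action
  1  $ S      e x e x e $  expand S -> e x R
  2  $ R x e  e x e x e $  match e
  3  $ R x    x e x e $    match x
  4  $ R      e x e $      expand R -> e Q e
  5  $ e Q e  e x e $      match e
  6  $ e Q    x e $        expand Q -> x
  7  $ e x    x e $        match x
Stack after step 7: $ e (top = e).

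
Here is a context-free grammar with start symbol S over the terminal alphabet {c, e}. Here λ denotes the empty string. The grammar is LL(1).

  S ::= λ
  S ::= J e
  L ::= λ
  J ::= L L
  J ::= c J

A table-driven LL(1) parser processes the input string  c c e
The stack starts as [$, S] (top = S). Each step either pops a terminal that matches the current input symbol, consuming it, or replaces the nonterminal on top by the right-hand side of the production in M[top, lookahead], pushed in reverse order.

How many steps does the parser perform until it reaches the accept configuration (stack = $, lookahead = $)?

step 1: stack=$ S  input=c c e $  — expand S ::= J e
step 2: stack=$ e J  input=c c e $  — expand J ::= c J
step 3: stack=$ e J c  input=c c e $  — match c
step 4: stack=$ e J  input=c e $  — expand J ::= c J
step 5: stack=$ e J c  input=c e $  — match c
step 6: stack=$ e J  input=e $  — expand J ::= L L
step 7: stack=$ e L L  input=e $  — expand L ::= λ
step 8: stack=$ e L  input=e $  — expand L ::= λ
step 9: stack=$ e  input=e $  — match e
Accept reached after 9 steps.

9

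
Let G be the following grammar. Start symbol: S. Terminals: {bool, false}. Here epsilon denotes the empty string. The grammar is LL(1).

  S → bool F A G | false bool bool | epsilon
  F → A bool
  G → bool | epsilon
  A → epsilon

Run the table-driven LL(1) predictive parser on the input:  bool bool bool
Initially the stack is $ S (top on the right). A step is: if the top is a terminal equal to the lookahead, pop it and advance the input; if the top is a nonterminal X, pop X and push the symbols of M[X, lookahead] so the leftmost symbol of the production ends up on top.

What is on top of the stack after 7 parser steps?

bool

     Stack         Input             Action
  1  $ S           bool bool bool $  expand S → bool F A G
  2  $ G A F bool  bool bool bool $  match bool
  3  $ G A F       bool bool $       expand F → A bool
  4  $ G A bool A  bool bool $       expand A → epsilon
  5  $ G A bool    bool bool $       match bool
  6  $ G A         bool $            expand A → epsilon
  7  $ G           bool $            expand G → bool
Stack after step 7: $ bool (top = bool).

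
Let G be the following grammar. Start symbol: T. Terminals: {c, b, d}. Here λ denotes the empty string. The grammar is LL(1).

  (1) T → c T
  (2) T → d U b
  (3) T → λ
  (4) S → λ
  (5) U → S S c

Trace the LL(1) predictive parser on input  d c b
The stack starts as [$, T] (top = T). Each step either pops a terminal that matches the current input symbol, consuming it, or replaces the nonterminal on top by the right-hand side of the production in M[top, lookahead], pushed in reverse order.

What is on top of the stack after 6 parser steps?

b

step 1: stack=$ T  input=d c b $  — expand T → d U b
step 2: stack=$ b U d  input=d c b $  — match d
step 3: stack=$ b U  input=c b $  — expand U → S S c
step 4: stack=$ b c S S  input=c b $  — expand S → λ
step 5: stack=$ b c S  input=c b $  — expand S → λ
step 6: stack=$ b c  input=c b $  — match c
Stack after step 6: $ b (top = b).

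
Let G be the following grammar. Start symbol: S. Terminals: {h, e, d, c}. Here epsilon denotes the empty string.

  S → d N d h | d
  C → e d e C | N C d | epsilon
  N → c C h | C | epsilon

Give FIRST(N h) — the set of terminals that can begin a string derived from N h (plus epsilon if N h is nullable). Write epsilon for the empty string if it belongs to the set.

FIRST(S): from S→d N d h we get {d}; from S→d we get {d}. So FIRST(S) = {d}.
FIRST(C): from C→e d e C we get {e}; from C→N C d we get {c, d, e}; from C→epsilon we get {epsilon}. So FIRST(C) = {epsilon, c, d, e}.
FIRST(N): from N→c C h we get {c}; from N→C we get {epsilon, c, d, e}; from N→epsilon we get {epsilon}. So FIRST(N) = {epsilon, c, d, e}.
FIRST(N h): take FIRST of each symbol in turn, carrying on past any symbol whose FIRST contains epsilon; result {c, d, e, h}.

{c, d, e, h}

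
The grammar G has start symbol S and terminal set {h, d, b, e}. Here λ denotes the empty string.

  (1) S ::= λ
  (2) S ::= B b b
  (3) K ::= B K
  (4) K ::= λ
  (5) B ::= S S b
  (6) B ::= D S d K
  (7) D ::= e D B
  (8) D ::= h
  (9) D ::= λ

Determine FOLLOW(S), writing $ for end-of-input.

{$, b, d, e, h}

FIRST(D): from D::=e D B we get {e}; from D::=h we get {h}; from D::=λ we get {λ}. So FIRST(D) = {λ, e, h}.
FIRST(S): from S::=λ we get {λ}; from S::=B b b we get {b, d, e, h}. So FIRST(S) = {λ, b, d, e, h}.
FIRST(B): from B::=S S b we get {b, d, e, h}; from B::=D S d K we get {b, d, e, h}. So FIRST(B) = {b, d, e, h}.
FIRST(K): from K::=B K we get {b, d, e, h}; from K::=λ we get {λ}. So FIRST(K) = {λ, b, d, e, h}.
FOLLOW(S) includes $ since S is the start symbol.
FOLLOW(S): in B::=S S b (occurrence 1), S is followed by S b with FIRST {b, d, e, h}; in B::=S S b (occurrence 2), S is followed by b with FIRST {b}; in B::=D S d K, S is followed by d K with FIRST {d}. Thus FOLLOW(S) = {$, b, d, e, h}.
FOLLOW(D): in B::=D S d K, D is followed by S d K with FIRST {b, d, e, h}; in D::=e D B, D is followed by B with FIRST {b, d, e, h}. Thus FOLLOW(D) = {b, d, e, h}.
FOLLOW(K): in K::=B K, the suffix after K is empty (adds nothing new); in B::=D S d K, the suffix after K is empty, so FOLLOW(K) ⊇ FOLLOW(B) = {b, d, e, h}. Thus FOLLOW(K) = {b, d, e, h}.
FOLLOW(B): in S::=B b b, B is followed by b b with FIRST {b}; in K::=B K, B is followed by K with FIRST {λ, b, d, e, h}; in K::=B K, the suffix after B is nullable, so FOLLOW(B) ⊇ FOLLOW(K) = {b, d, e, h}; in D::=e D B, the suffix after B is empty, so FOLLOW(B) ⊇ FOLLOW(D) = {b, d, e, h}. Thus FOLLOW(B) = {b, d, e, h}.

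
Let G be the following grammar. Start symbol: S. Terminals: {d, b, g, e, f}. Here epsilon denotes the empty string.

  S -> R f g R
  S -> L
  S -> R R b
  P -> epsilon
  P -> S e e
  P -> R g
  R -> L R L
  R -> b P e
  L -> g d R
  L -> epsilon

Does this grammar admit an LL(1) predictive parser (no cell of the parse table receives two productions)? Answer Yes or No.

No

FIRST(S) = {epsilon, b, g}
FIRST(P) = {epsilon, b, e, g}
FIRST(R) = {b, g}
FIRST(L) = {epsilon, g}
FOLLOW(S) = {$, e}
FOLLOW(P) = {e}
FOLLOW(R) = {$, b, e, f, g}
FOLLOW(L) = {$, b, e, f, g}
Cell M[L, g] receives both L -> g d R and L -> epsilon — the grammar is not LL(1).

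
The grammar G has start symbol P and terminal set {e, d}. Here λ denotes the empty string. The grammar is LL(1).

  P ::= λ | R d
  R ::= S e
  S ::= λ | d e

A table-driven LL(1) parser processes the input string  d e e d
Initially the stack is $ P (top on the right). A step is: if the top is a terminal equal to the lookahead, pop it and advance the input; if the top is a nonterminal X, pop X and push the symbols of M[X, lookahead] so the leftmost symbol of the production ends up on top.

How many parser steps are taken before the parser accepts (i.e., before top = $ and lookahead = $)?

7

step 1: stack=$ P  input=d e e d $  — expand P ::= R d
step 2: stack=$ d R  input=d e e d $  — expand R ::= S e
step 3: stack=$ d e S  input=d e e d $  — expand S ::= d e
step 4: stack=$ d e e d  input=d e e d $  — match d
step 5: stack=$ d e e  input=e e d $  — match e
step 6: stack=$ d e  input=e d $  — match e
step 7: stack=$ d  input=d $  — match d
Accept reached after 7 steps.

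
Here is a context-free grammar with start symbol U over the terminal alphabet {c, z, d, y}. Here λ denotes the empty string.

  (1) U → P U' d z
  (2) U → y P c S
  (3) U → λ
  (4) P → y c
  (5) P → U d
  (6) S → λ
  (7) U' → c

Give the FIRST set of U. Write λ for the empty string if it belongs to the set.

{λ, d, y}

FIRST(S) = {λ}
FIRST(U') = {c}
FIRST(U) = {λ, d, y}  (via P U' d z)
FIRST(P) = {d, y}  (via U d)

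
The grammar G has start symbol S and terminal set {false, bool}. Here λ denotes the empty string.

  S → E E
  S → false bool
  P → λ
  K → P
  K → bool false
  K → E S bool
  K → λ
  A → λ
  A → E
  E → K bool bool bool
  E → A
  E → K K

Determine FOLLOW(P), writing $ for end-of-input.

FIRST(P): from P→λ we get {λ}. So FIRST(P) = {λ}.
FIRST(S): from S→E E we get {λ, bool, false}; from S→false bool we get {false}. So FIRST(S) = {λ, bool, false}.
FIRST(K): from K→P we get {λ}; from K→bool false we get {bool}; from K→E S bool we get {bool, false}; from K→λ we get {λ}. So FIRST(K) = {λ, bool, false}.
FIRST(A): from A→λ we get {λ}; from A→E we get {λ, bool, false}. So FIRST(A) = {λ, bool, false}.
FIRST(E): from E→K bool bool bool we get {bool, false}; from E→A we get {λ, bool, false}; from E→K K we get {λ, bool, false}. So FIRST(E) = {λ, bool, false}.
FOLLOW(S) includes $ since S is the start symbol.
FOLLOW(S): in K→E S bool, S is followed by bool with FIRST {bool}. Thus FOLLOW(S) = {$, bool}.
FOLLOW(P): in K→P, the suffix after P is empty, so FOLLOW(P) ⊇ FOLLOW(K) = {$, bool, false}. Thus FOLLOW(P) = {$, bool, false}.
FOLLOW(K): in E→K bool bool bool, K is followed by bool bool bool with FIRST {bool}; in E→K K (occurrence 1), K is followed by K with FIRST {λ, bool, false}; in E→K K (occurrence 1), the suffix after K is nullable, so FOLLOW(K) ⊇ FOLLOW(E) = {$, bool, false}; in E→K K (occurrence 2), the suffix after K is empty, so FOLLOW(K) ⊇ FOLLOW(E) = {$, bool, false}. Thus FOLLOW(K) = {$, bool, false}.
FOLLOW(A): in E→A, the suffix after A is empty, so FOLLOW(A) ⊇ FOLLOW(E) = {$, bool, false}. Thus FOLLOW(A) = {$, bool, false}.
FOLLOW(E): in S→E E (occurrence 1), E is followed by E with FIRST {λ, bool, false}; in S→E E (occurrence 1), the suffix after E is nullable, so FOLLOW(E) ⊇ FOLLOW(S) = {$, bool}; in S→E E (occurrence 2), the suffix after E is empty, so FOLLOW(E) ⊇ FOLLOW(S) = {$, bool}; in K→E S bool, E is followed by S bool with FIRST {bool, false}; in A→E, the suffix after E is empty, so FOLLOW(E) ⊇ FOLLOW(A) = {$, bool, false}. Thus FOLLOW(E) = {$, bool, false}.

{$, bool, false}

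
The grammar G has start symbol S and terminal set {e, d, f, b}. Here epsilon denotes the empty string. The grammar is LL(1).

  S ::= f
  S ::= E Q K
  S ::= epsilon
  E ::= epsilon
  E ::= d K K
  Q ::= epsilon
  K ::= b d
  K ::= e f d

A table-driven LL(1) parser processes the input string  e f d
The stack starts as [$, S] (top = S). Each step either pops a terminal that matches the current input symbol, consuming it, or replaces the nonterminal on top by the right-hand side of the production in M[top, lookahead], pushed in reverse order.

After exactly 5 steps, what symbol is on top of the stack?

f

step 1: stack=$ S  input=e f d $  — expand S ::= E Q K
step 2: stack=$ K Q E  input=e f d $  — expand E ::= epsilon
step 3: stack=$ K Q  input=e f d $  — expand Q ::= epsilon
step 4: stack=$ K  input=e f d $  — expand K ::= e f d
step 5: stack=$ d f e  input=e f d $  — match e
Stack after step 5: $ d f (top = f).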